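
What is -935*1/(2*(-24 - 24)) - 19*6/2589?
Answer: 803257/82848 ≈ 9.6956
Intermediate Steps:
-935*1/(2*(-24 - 24)) - 19*6/2589 = -935/((-48*2)) - 114*1/2589 = -935/(-96) - 38/863 = -935*(-1/96) - 38/863 = 935/96 - 38/863 = 803257/82848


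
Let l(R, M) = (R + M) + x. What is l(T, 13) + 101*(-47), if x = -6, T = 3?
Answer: -4737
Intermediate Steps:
l(R, M) = -6 + M + R (l(R, M) = (R + M) - 6 = (M + R) - 6 = -6 + M + R)
l(T, 13) + 101*(-47) = (-6 + 13 + 3) + 101*(-47) = 10 - 4747 = -4737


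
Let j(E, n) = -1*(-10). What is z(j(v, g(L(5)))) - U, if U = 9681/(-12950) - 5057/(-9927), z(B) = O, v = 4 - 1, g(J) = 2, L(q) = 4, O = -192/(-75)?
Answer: 51387863/18364950 ≈ 2.7981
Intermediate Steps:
O = 64/25 (O = -192*(-1/75) = 64/25 ≈ 2.5600)
v = 3
j(E, n) = 10
z(B) = 64/25
U = -4373591/18364950 (U = 9681*(-1/12950) - 5057*(-1/9927) = -1383/1850 + 5057/9927 = -4373591/18364950 ≈ -0.23815)
z(j(v, g(L(5)))) - U = 64/25 - 1*(-4373591/18364950) = 64/25 + 4373591/18364950 = 51387863/18364950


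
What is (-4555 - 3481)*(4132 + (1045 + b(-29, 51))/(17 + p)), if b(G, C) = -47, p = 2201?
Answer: -36828079932/1109 ≈ -3.3208e+7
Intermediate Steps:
(-4555 - 3481)*(4132 + (1045 + b(-29, 51))/(17 + p)) = (-4555 - 3481)*(4132 + (1045 - 47)/(17 + 2201)) = -8036*(4132 + 998/2218) = -8036*(4132 + 998*(1/2218)) = -8036*(4132 + 499/1109) = -8036*4582887/1109 = -36828079932/1109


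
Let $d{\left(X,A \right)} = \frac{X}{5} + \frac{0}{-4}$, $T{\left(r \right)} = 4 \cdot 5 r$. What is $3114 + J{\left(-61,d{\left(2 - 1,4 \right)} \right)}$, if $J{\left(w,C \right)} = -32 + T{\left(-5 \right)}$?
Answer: $2982$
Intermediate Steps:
$T{\left(r \right)} = 20 r$
$d{\left(X,A \right)} = \frac{X}{5}$ ($d{\left(X,A \right)} = X \frac{1}{5} + 0 \left(- \frac{1}{4}\right) = \frac{X}{5} + 0 = \frac{X}{5}$)
$J{\left(w,C \right)} = -132$ ($J{\left(w,C \right)} = -32 + 20 \left(-5\right) = -32 - 100 = -132$)
$3114 + J{\left(-61,d{\left(2 - 1,4 \right)} \right)} = 3114 - 132 = 2982$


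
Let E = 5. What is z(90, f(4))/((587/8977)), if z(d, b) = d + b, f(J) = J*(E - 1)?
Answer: 951562/587 ≈ 1621.1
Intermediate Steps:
f(J) = 4*J (f(J) = J*(5 - 1) = J*4 = 4*J)
z(d, b) = b + d
z(90, f(4))/((587/8977)) = (4*4 + 90)/((587/8977)) = (16 + 90)/((587*(1/8977))) = 106/(587/8977) = 106*(8977/587) = 951562/587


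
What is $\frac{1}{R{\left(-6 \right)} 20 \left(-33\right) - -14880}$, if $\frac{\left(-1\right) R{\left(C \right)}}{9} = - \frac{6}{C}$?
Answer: $\frac{1}{20820} \approx 4.8031 \cdot 10^{-5}$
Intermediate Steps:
$R{\left(C \right)} = \frac{54}{C}$ ($R{\left(C \right)} = - 9 \left(- \frac{6}{C}\right) = \frac{54}{C}$)
$\frac{1}{R{\left(-6 \right)} 20 \left(-33\right) - -14880} = \frac{1}{\frac{54}{-6} \cdot 20 \left(-33\right) - -14880} = \frac{1}{54 \left(- \frac{1}{6}\right) 20 \left(-33\right) + 14880} = \frac{1}{\left(-9\right) 20 \left(-33\right) + 14880} = \frac{1}{\left(-180\right) \left(-33\right) + 14880} = \frac{1}{5940 + 14880} = \frac{1}{20820}$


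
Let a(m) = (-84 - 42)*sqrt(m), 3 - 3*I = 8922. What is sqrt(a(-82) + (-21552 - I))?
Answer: sqrt(-18579 - 126*I*sqrt(82)) ≈ 4.1834 - 136.37*I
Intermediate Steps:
I = -2973 (I = 1 - 1/3*8922 = 1 - 2974 = -2973)
a(m) = -126*sqrt(m)
sqrt(a(-82) + (-21552 - I)) = sqrt(-126*I*sqrt(82) + (-21552 - 1*(-2973))) = sqrt(-126*I*sqrt(82) + (-21552 + 2973)) = sqrt(-126*I*sqrt(82) - 18579) = sqrt(-18579 - 126*I*sqrt(82))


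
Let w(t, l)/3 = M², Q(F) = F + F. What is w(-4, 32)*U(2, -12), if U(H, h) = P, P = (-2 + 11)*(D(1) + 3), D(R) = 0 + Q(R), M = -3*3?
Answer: 10935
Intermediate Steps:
M = -9
Q(F) = 2*F
D(R) = 2*R (D(R) = 0 + 2*R = 2*R)
P = 45 (P = (-2 + 11)*(2*1 + 3) = 9*(2 + 3) = 9*5 = 45)
U(H, h) = 45
w(t, l) = 243 (w(t, l) = 3*(-9)² = 3*81 = 243)
w(-4, 32)*U(2, -12) = 243*45 = 10935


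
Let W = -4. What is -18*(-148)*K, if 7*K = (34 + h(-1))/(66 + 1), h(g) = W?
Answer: 79920/469 ≈ 170.41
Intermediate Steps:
h(g) = -4
K = 30/469 (K = ((34 - 4)/(66 + 1))/7 = (30/67)/7 = (30*(1/67))/7 = (⅐)*(30/67) = 30/469 ≈ 0.063966)
-18*(-148)*K = -18*(-148)*30/469 = -(-2664)*30/469 = -1*(-79920/469) = 79920/469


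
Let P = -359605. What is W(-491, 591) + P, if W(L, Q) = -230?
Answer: -359835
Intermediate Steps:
W(-491, 591) + P = -230 - 359605 = -359835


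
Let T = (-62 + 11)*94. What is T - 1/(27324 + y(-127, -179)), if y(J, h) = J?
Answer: -130382419/27197 ≈ -4794.0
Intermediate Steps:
T = -4794 (T = -51*94 = -4794)
T - 1/(27324 + y(-127, -179)) = -4794 - 1/(27324 - 127) = -4794 - 1/27197 = -130382419/27197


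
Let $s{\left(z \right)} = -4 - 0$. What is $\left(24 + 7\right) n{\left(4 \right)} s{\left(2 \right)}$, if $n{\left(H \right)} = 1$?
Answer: $-124$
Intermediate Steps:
$s{\left(z \right)} = -4$ ($s{\left(z \right)} = -4 + 0 = -4$)
$\left(24 + 7\right) n{\left(4 \right)} s{\left(2 \right)} = \left(24 + 7\right) 1 \left(-4\right) = 31 \cdot 1 \left(-4\right) = 31 \left(-4\right) = -124$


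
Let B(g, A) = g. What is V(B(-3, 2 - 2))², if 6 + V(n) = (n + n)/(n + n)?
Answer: 25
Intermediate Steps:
V(n) = -5 (V(n) = -6 + (n + n)/(n + n) = -6 + (2*n)/((2*n)) = -6 + (2*n)*(1/(2*n)) = -6 + 1 = -5)
V(B(-3, 2 - 2))² = (-5)² = 25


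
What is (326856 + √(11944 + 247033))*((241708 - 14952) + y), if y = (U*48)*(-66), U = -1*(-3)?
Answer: 71010119712 + 217252*√258977 ≈ 7.1121e+10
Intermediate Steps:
U = 3
y = -9504 (y = (3*48)*(-66) = 144*(-66) = -9504)
(326856 + √(11944 + 247033))*((241708 - 14952) + y) = (326856 + √(11944 + 247033))*((241708 - 14952) - 9504) = (326856 + √258977)*(226756 - 9504) = (326856 + √258977)*217252 = 71010119712 + 217252*√258977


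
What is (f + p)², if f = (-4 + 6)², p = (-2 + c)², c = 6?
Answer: 400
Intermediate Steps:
p = 16 (p = (-2 + 6)² = 4² = 16)
f = 4 (f = 2² = 4)
(f + p)² = (4 + 16)² = 20² = 400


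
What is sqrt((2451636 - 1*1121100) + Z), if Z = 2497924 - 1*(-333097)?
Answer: sqrt(4161557) ≈ 2040.0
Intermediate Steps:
Z = 2831021 (Z = 2497924 + 333097 = 2831021)
sqrt((2451636 - 1*1121100) + Z) = sqrt((2451636 - 1*1121100) + 2831021) = sqrt((2451636 - 1121100) + 2831021) = sqrt(1330536 + 2831021) = sqrt(4161557)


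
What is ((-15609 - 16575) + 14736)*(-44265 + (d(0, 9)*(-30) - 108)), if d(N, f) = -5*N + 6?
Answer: 777360744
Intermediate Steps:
d(N, f) = 6 - 5*N
((-15609 - 16575) + 14736)*(-44265 + (d(0, 9)*(-30) - 108)) = ((-15609 - 16575) + 14736)*(-44265 + ((6 - 5*0)*(-30) - 108)) = (-32184 + 14736)*(-44265 + ((6 + 0)*(-30) - 108)) = -17448*(-44265 + (6*(-30) - 108)) = -17448*(-44265 + (-180 - 108)) = -17448*(-44265 - 288) = -17448*(-44553) = 777360744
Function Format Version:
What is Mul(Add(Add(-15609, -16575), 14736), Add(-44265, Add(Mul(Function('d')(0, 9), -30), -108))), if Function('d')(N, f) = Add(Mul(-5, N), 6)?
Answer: 777360744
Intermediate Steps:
Function('d')(N, f) = Add(6, Mul(-5, N))
Mul(Add(Add(-15609, -16575), 14736), Add(-44265, Add(Mul(Function('d')(0, 9), -30), -108))) = Mul(Add(Add(-15609, -16575), 14736), Add(-44265, Add(Mul(Add(6, Mul(-5, 0)), -30), -108))) = Mul(Add(-32184, 14736), Add(-44265, Add(Mul(Add(6, 0), -30), -108))) = Mul(-17448, Add(-44265, Add(Mul(6, -30), -108))) = Mul(-17448, Add(-44265, Add(-180, -108))) = Mul(-17448, Add(-44265, -288)) = Mul(-17448, -44553) = 777360744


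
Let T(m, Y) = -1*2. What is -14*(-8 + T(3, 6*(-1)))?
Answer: 140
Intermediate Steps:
T(m, Y) = -2
-14*(-8 + T(3, 6*(-1))) = -14*(-8 - 2) = -14*(-10) = 140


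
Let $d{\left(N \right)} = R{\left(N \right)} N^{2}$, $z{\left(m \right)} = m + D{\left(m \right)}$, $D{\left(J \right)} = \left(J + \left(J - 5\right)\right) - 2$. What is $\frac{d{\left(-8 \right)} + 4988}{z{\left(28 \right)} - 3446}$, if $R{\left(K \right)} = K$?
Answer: $- \frac{1492}{1123} \approx -1.3286$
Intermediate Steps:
$D{\left(J \right)} = -7 + 2 J$ ($D{\left(J \right)} = \left(J + \left(-5 + J\right)\right) - 2 = \left(-5 + 2 J\right) - 2 = -7 + 2 J$)
$z{\left(m \right)} = -7 + 3 m$ ($z{\left(m \right)} = m + \left(-7 + 2 m\right) = -7 + 3 m$)
$d{\left(N \right)} = N^{3}$ ($d{\left(N \right)} = N N^{2} = N^{3}$)
$\frac{d{\left(-8 \right)} + 4988}{z{\left(28 \right)} - 3446} = \frac{\left(-8\right)^{3} + 4988}{\left(-7 + 3 \cdot 28\right) - 3446} = \frac{-512 + 4988}{\left(-7 + 84\right) - 3446} = \frac{4476}{77 - 3446} = \frac{4476}{-3369} = 4476 \left(- \frac{1}{3369}\right) = - \frac{1492}{1123}$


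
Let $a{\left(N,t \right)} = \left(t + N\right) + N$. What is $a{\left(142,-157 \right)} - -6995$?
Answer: $7122$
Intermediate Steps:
$a{\left(N,t \right)} = t + 2 N$ ($a{\left(N,t \right)} = \left(N + t\right) + N = t + 2 N$)
$a{\left(142,-157 \right)} - -6995 = \left(-157 + 2 \cdot 142\right) - -6995 = \left(-157 + 284\right) + 6995 = 127 + 6995 = 7122$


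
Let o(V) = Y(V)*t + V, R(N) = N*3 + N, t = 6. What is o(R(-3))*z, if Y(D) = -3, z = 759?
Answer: -22770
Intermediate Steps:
R(N) = 4*N (R(N) = 3*N + N = 4*N)
o(V) = -18 + V (o(V) = -3*6 + V = -18 + V)
o(R(-3))*z = (-18 + 4*(-3))*759 = (-18 - 12)*759 = -30*759 = -22770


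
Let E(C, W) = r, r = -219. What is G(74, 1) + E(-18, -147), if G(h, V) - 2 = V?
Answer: -216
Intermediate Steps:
G(h, V) = 2 + V
E(C, W) = -219
G(74, 1) + E(-18, -147) = (2 + 1) - 219 = 3 - 219 = -216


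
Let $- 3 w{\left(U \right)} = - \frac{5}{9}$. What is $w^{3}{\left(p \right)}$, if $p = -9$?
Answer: $\frac{125}{19683} \approx 0.0063507$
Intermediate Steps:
$w{\left(U \right)} = \frac{5}{27}$ ($w{\left(U \right)} = - \frac{\left(-5\right) \frac{1}{9}}{3} = \left(- \frac{1}{3}\right) \left(- \frac{5}{9}\right) = \frac{5}{27}$)
$w^{3}{\left(p \right)} = \left(\frac{5}{27}\right)^{3} = \frac{125}{19683}$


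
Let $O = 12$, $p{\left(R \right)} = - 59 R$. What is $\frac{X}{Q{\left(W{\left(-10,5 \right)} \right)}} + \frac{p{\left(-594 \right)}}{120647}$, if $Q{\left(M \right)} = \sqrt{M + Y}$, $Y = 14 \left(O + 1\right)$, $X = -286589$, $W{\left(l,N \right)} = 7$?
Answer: $\frac{35046}{120647} - \frac{286589 \sqrt{21}}{63} \approx -20846.0$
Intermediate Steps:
$Y = 182$ ($Y = 14 \left(12 + 1\right) = 14 \cdot 13 = 182$)
$Q{\left(M \right)} = \sqrt{182 + M}$ ($Q{\left(M \right)} = \sqrt{M + 182} = \sqrt{182 + M}$)
$\frac{X}{Q{\left(W{\left(-10,5 \right)} \right)}} + \frac{p{\left(-594 \right)}}{120647} = - \frac{286589}{\sqrt{182 + 7}} + \frac{\left(-59\right) \left(-594\right)}{120647} = - \frac{286589}{\sqrt{189}} + 35046 \cdot \frac{1}{120647} = - \frac{286589}{3 \sqrt{21}} + \frac{35046}{120647} = - 286589 \frac{\sqrt{21}}{63} + \frac{35046}{120647} = - \frac{286589 \sqrt{21}}{63} + \frac{35046}{120647} = \frac{35046}{120647} - \frac{286589 \sqrt{21}}{63}$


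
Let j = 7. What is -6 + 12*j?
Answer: 78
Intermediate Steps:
-6 + 12*j = -6 + 12*7 = -6 + 84 = 78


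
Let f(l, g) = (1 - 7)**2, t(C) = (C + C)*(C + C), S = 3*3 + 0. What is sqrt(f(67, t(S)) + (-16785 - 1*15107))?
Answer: 4*I*sqrt(1991) ≈ 178.48*I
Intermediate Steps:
S = 9 (S = 9 + 0 = 9)
t(C) = 4*C**2 (t(C) = (2*C)*(2*C) = 4*C**2)
f(l, g) = 36 (f(l, g) = (-6)**2 = 36)
sqrt(f(67, t(S)) + (-16785 - 1*15107)) = sqrt(36 + (-16785 - 1*15107)) = sqrt(36 + (-16785 - 15107)) = sqrt(36 - 31892) = sqrt(-31856) = 4*I*sqrt(1991)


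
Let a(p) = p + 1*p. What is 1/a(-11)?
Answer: -1/22 ≈ -0.045455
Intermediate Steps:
a(p) = 2*p (a(p) = p + p = 2*p)
1/a(-11) = 1/(2*(-11)) = 1/(-22) = -1/22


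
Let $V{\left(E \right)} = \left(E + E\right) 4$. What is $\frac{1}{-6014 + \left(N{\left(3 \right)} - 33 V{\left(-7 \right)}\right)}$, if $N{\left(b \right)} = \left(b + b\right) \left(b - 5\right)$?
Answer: $- \frac{1}{4178} \approx -0.00023935$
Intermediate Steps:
$V{\left(E \right)} = 8 E$ ($V{\left(E \right)} = 2 E 4 = 8 E$)
$N{\left(b \right)} = 2 b \left(-5 + b\right)$
$\frac{1}{-6014 + \left(N{\left(3 \right)} - 33 V{\left(-7 \right)}\right)} = \frac{1}{-6014 + \left(2 \cdot 3 \left(-5 + 3\right) - 33 \cdot 8 \left(-7\right)\right)} = \frac{1}{-6014 + \left(2 \cdot 3 \left(-2\right) - -1848\right)} = \frac{1}{-6014 + \left(-12 + 1848\right)} = \frac{1}{-6014 + 1836} = \frac{1}{-4178} = - \frac{1}{4178}$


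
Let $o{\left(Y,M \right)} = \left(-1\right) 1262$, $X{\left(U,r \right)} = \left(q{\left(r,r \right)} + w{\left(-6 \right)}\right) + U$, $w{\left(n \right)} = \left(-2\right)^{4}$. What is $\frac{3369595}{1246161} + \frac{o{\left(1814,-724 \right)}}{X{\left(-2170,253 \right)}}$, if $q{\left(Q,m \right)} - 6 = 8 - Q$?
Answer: $\frac{9636096017}{2982063273} \approx 3.2314$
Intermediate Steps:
$w{\left(n \right)} = 16$
$q{\left(Q,m \right)} = 14 - Q$ ($q{\left(Q,m \right)} = 6 - \left(-8 + Q\right) = 14 - Q$)
$X{\left(U,r \right)} = 30 + U - r$ ($X{\left(U,r \right)} = \left(\left(14 - r\right) + 16\right) + U = \left(30 - r\right) + U = 30 + U - r$)
$o{\left(Y,M \right)} = -1262$
$\frac{3369595}{1246161} + \frac{o{\left(1814,-724 \right)}}{X{\left(-2170,253 \right)}} = \frac{3369595}{1246161} - \frac{1262}{30 - 2170 - 253} = 3369595 \cdot \frac{1}{1246161} - \frac{1262}{30 - 2170 - 253} = \frac{3369595}{1246161} - \frac{1262}{-2393} = \frac{3369595}{1246161} - - \frac{1262}{2393} = \frac{3369595}{1246161} + \frac{1262}{2393} = \frac{9636096017}{2982063273}$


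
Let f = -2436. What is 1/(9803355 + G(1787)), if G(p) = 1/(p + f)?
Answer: 649/6362377394 ≈ 1.0201e-7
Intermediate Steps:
G(p) = 1/(-2436 + p) (G(p) = 1/(p - 2436) = 1/(-2436 + p))
1/(9803355 + G(1787)) = 1/(9803355 + 1/(-2436 + 1787)) = 1/(9803355 + 1/(-649)) = 1/(9803355 - 1/649) = 1/(6362377394/649) = 649/6362377394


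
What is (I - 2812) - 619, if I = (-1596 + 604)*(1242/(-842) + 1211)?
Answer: -506580771/421 ≈ -1.2033e+6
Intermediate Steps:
I = -505136320/421 (I = -992*(1242*(-1/842) + 1211) = -992*(-621/421 + 1211) = -992*509210/421 = -505136320/421 ≈ -1.1998e+6)
(I - 2812) - 619 = (-505136320/421 - 2812) - 619 = -506320172/421 - 619 = -506580771/421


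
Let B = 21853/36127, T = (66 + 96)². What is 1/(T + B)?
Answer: 2779/72933757 ≈ 3.8103e-5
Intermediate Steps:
T = 26244 (T = 162² = 26244)
B = 1681/2779 (B = 21853*(1/36127) = 1681/2779 ≈ 0.60489)
1/(T + B) = 1/(26244 + 1681/2779) = 1/(72933757/2779) = 2779/72933757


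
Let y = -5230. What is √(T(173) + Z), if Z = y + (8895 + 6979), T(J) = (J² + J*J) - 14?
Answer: 6*√1958 ≈ 265.50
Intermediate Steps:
T(J) = -14 + 2*J² (T(J) = (J² + J²) - 14 = 2*J² - 14 = -14 + 2*J²)
Z = 10644 (Z = -5230 + (8895 + 6979) = -5230 + 15874 = 10644)
√(T(173) + Z) = √((-14 + 2*173²) + 10644) = √((-14 + 2*29929) + 10644) = √((-14 + 59858) + 10644) = √(59844 + 10644) = √70488 = 6*√1958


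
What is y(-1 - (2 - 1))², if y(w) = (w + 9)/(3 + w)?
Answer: 49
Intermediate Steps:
y(w) = (9 + w)/(3 + w)
y(-1 - (2 - 1))² = ((9 + (-1 - (2 - 1)))/(3 + (-1 - (2 - 1))))² = ((9 + (-1 - 1*1))/(3 + (-1 - 1*1)))² = ((9 + (-1 - 1))/(3 + (-1 - 1)))² = ((9 - 2)/(3 - 2))² = (7/1)² = (1*7)² = 7² = 49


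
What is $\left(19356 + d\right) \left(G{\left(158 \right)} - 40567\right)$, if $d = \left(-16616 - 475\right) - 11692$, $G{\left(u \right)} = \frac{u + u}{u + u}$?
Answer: $382415682$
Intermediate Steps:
$G{\left(u \right)} = 1$ ($G{\left(u \right)} = \frac{2 u}{2 u} = 2 u \frac{1}{2 u} = 1$)
$d = -28783$ ($d = -17091 - 11692 = -28783$)
$\left(19356 + d\right) \left(G{\left(158 \right)} - 40567\right) = \left(19356 - 28783\right) \left(1 - 40567\right) = \left(-9427\right) \left(-40566\right) = 382415682$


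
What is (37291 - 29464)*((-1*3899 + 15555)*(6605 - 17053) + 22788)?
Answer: -953008475700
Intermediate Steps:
(37291 - 29464)*((-1*3899 + 15555)*(6605 - 17053) + 22788) = 7827*((-3899 + 15555)*(-10448) + 22788) = 7827*(11656*(-10448) + 22788) = 7827*(-121781888 + 22788) = 7827*(-121759100) = -953008475700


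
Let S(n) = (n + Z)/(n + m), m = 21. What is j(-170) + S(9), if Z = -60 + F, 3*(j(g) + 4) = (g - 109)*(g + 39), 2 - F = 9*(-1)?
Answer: 36533/3 ≈ 12178.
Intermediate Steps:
F = 11 (F = 2 - 9*(-1) = 2 - 1*(-9) = 2 + 9 = 11)
j(g) = -4 + (-109 + g)*(39 + g)/3 (j(g) = -4 + ((g - 109)*(g + 39))/3 = -4 + ((-109 + g)*(39 + g))/3 = -4 + (-109 + g)*(39 + g)/3)
Z = -49 (Z = -60 + 11 = -49)
S(n) = (-49 + n)/(21 + n) (S(n) = (n - 49)/(n + 21) = (-49 + n)/(21 + n))
j(-170) + S(9) = (-1421 - 70/3*(-170) + (⅓)*(-170)²) + (-49 + 9)/(21 + 9) = (-1421 + 11900/3 + (⅓)*28900) - 40/30 = (-1421 + 11900/3 + 28900/3) + (1/30)*(-40) = 12179 - 4/3 = 36533/3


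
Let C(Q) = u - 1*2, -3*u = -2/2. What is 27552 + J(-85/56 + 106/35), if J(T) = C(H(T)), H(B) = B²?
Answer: 82651/3 ≈ 27550.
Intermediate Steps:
u = ⅓ (u = -(-2)/(3*2) = -⅓*(-1) = ⅓ ≈ 0.33333)
C(Q) = -5/3 (C(Q) = ⅓ - 1*2 = ⅓ - 2 = -5/3)
J(T) = -5/3
27552 + J(-85/56 + 106/35) = 27552 - 5/3 = 82651/3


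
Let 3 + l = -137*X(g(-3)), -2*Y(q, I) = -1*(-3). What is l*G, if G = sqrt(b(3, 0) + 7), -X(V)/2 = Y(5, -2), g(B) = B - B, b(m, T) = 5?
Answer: -828*sqrt(3) ≈ -1434.1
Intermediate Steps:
Y(q, I) = -3/2 (Y(q, I) = -(-1)*(-3)/2 = -1/2*3 = -3/2)
g(B) = 0
X(V) = 3 (X(V) = -2*(-3/2) = 3)
l = -414 (l = -3 - 137*3 = -3 - 411 = -414)
G = 2*sqrt(3) (G = sqrt(5 + 7) = sqrt(12) = 2*sqrt(3) ≈ 3.4641)
l*G = -828*sqrt(3)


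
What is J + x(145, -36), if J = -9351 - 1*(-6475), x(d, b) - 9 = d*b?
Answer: -8087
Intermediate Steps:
x(d, b) = 9 + b*d (x(d, b) = 9 + d*b = 9 + b*d)
J = -2876 (J = -9351 + 6475 = -2876)
J + x(145, -36) = -2876 + (9 - 36*145) = -2876 + (9 - 5220) = -2876 - 5211 = -8087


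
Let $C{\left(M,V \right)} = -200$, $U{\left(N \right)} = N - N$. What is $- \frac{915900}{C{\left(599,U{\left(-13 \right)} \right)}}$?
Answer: $\frac{9159}{2} \approx 4579.5$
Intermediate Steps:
$U{\left(N \right)} = 0$
$- \frac{915900}{C{\left(599,U{\left(-13 \right)} \right)}} = - \frac{915900}{-200} = \left(-915900\right) \left(- \frac{1}{200}\right) = \frac{9159}{2}$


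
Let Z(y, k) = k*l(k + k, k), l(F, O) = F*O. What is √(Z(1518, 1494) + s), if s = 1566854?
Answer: √6670890422 ≈ 81676.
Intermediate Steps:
Z(y, k) = 2*k³ (Z(y, k) = k*((k + k)*k) = k*((2*k)*k) = k*(2*k²) = 2*k³)
√(Z(1518, 1494) + s) = √(2*1494³ + 1566854) = √(2*3334661784 + 1566854) = √(6669323568 + 1566854) = √6670890422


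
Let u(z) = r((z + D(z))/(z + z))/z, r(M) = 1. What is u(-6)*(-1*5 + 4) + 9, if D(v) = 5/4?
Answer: 55/6 ≈ 9.1667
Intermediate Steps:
D(v) = 5/4 (D(v) = 5*(¼) = 5/4)
u(z) = 1/z
u(-6)*(-1*5 + 4) + 9 = (-1*5 + 4)/(-6) + 9 = -(-5 + 4)/6 + 9 = -⅙*(-1) + 9 = ⅙ + 9 = 55/6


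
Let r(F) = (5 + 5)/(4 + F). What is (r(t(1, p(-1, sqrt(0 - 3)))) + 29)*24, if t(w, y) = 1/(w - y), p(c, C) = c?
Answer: 2248/3 ≈ 749.33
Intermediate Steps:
r(F) = 10/(4 + F)
(r(t(1, p(-1, sqrt(0 - 3)))) + 29)*24 = (10/(4 + 1/(1 - 1*(-1))) + 29)*24 = (10/(4 + 1/(1 + 1)) + 29)*24 = (10/(4 + 1/2) + 29)*24 = (10/(9/2) + 29)*24 = (10*(2/9) + 29)*24 = (20/9 + 29)*24 = (281/9)*24 = 2248/3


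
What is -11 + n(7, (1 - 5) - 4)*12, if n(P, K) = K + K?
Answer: -203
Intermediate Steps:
n(P, K) = 2*K
-11 + n(7, (1 - 5) - 4)*12 = -11 + (2*((1 - 5) - 4))*12 = -11 + (2*(-4 - 4))*12 = -11 + (2*(-8))*12 = -11 - 16*12 = -11 - 192 = -203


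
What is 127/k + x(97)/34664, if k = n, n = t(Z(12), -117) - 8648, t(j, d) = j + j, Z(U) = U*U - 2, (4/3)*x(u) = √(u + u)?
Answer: -127/8364 + 3*√194/138656 ≈ -0.014883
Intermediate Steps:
x(u) = 3*√2*√u/4 (x(u) = 3*√(u + u)/4 = 3*√(2*u)/4 = 3*(√2*√u)/4 = 3*√2*√u/4)
Z(U) = -2 + U² (Z(U) = U² - 2 = -2 + U²)
t(j, d) = 2*j
n = -8364 (n = 2*(-2 + 12²) - 8648 = 2*(-2 + 144) - 8648 = 2*142 - 8648 = 284 - 8648 = -8364)
k = -8364
127/k + x(97)/34664 = 127/(-8364) + (3*√2*√97/4)/34664 = 127*(-1/8364) + (3*√194/4)*(1/34664) = -127/8364 + 3*√194/138656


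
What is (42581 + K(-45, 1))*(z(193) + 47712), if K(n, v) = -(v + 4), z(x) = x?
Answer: 2039603280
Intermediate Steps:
K(n, v) = -4 - v (K(n, v) = -(4 + v) = -4 - v)
(42581 + K(-45, 1))*(z(193) + 47712) = (42581 + (-4 - 1*1))*(193 + 47712) = (42581 + (-4 - 1))*47905 = (42581 - 5)*47905 = 42576*47905 = 2039603280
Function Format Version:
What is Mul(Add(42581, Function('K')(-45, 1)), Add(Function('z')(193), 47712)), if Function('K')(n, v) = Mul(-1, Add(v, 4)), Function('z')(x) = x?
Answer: 2039603280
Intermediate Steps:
Function('K')(n, v) = Add(-4, Mul(-1, v)) (Function('K')(n, v) = Mul(-1, Add(4, v)) = Add(-4, Mul(-1, v)))
Mul(Add(42581, Function('K')(-45, 1)), Add(Function('z')(193), 47712)) = Mul(Add(42581, Add(-4, Mul(-1, 1))), Add(193, 47712)) = Mul(Add(42581, Add(-4, -1)), 47905) = Mul(Add(42581, -5), 47905) = Mul(42576, 47905) = 2039603280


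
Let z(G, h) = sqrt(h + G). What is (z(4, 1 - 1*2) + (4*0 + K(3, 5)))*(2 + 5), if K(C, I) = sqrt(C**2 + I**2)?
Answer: 7*sqrt(3) + 7*sqrt(34) ≈ 52.941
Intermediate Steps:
z(G, h) = sqrt(G + h)
(z(4, 1 - 1*2) + (4*0 + K(3, 5)))*(2 + 5) = (sqrt(4 + (1 - 1*2)) + (4*0 + sqrt(3**2 + 5**2)))*(2 + 5) = (sqrt(4 + (1 - 2)) + (0 + sqrt(9 + 25)))*7 = (sqrt(4 - 1) + (0 + sqrt(34)))*7 = (sqrt(3) + sqrt(34))*7 = 7*sqrt(3) + 7*sqrt(34)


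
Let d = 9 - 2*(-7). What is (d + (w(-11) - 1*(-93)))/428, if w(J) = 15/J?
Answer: 1261/4708 ≈ 0.26784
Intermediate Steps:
d = 23 (d = 9 + 14 = 23)
(d + (w(-11) - 1*(-93)))/428 = (23 + (15/(-11) - 1*(-93)))/428 = (23 + (15*(-1/11) + 93))/428 = (23 + (-15/11 + 93))/428 = (23 + 1008/11)/428 = (1/428)*(1261/11) = 1261/4708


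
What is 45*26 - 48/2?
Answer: 1146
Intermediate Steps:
45*26 - 48/2 = 1170 - 48*½ = 1170 - 24 = 1146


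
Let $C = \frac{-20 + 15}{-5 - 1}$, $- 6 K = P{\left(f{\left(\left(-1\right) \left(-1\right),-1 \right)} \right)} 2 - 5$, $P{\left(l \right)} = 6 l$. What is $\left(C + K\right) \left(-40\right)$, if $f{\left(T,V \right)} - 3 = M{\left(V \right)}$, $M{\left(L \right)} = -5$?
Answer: $- \frac{680}{3} \approx -226.67$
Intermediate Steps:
$f{\left(T,V \right)} = -2$ ($f{\left(T,V \right)} = 3 - 5 = -2$)
$K = \frac{29}{6}$ ($K = - \frac{6 \left(-2\right) 2 - 5}{6} = - \frac{\left(-12\right) 2 - 5}{6} = - \frac{-24 - 5}{6} = \left(- \frac{1}{6}\right) \left(-29\right) = \frac{29}{6} \approx 4.8333$)
$C = \frac{5}{6}$ ($C = - \frac{5}{-6} = \left(-5\right) \left(- \frac{1}{6}\right) = \frac{5}{6} \approx 0.83333$)
$\left(C + K\right) \left(-40\right) = \left(\frac{5}{6} + \frac{29}{6}\right) \left(-40\right) = \frac{17}{3} \left(-40\right) = - \frac{680}{3}$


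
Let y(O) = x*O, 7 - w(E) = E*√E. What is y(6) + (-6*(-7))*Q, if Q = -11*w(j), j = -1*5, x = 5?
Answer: -3204 - 2310*I*√5 ≈ -3204.0 - 5165.3*I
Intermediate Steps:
j = -5
w(E) = 7 - E^(3/2) (w(E) = 7 - E*√E = 7 - E^(3/2))
y(O) = 5*O
Q = -77 - 55*I*√5 (Q = -11*(7 - (-5)^(3/2)) = -11*(7 - (-5)*I*√5) = -11*(7 + 5*I*√5) = -77 - 55*I*√5 ≈ -77.0 - 122.98*I)
y(6) + (-6*(-7))*Q = 5*6 + (-6*(-7))*(-77 - 55*I*√5) = 30 + 42*(-77 - 55*I*√5) = 30 + (-3234 - 2310*I*√5) = -3204 - 2310*I*√5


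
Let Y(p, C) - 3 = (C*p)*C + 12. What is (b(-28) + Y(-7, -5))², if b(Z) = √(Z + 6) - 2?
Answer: (-162 + I*√22)² ≈ 26222.0 - 1519.7*I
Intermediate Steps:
b(Z) = -2 + √(6 + Z) (b(Z) = √(6 + Z) - 2 = -2 + √(6 + Z))
Y(p, C) = 15 + p*C² (Y(p, C) = 3 + ((C*p)*C + 12) = 3 + (p*C² + 12) = 3 + (12 + p*C²) = 15 + p*C²)
(b(-28) + Y(-7, -5))² = ((-2 + √(6 - 28)) + (15 - 7*(-5)²))² = ((-2 + √(-22)) + (15 - 7*25))² = ((-2 + I*√22) + (15 - 175))² = ((-2 + I*√22) - 160)² = (-162 + I*√22)²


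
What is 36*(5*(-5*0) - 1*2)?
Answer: -72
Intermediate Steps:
36*(5*(-5*0) - 1*2) = 36*(5*0 - 2) = 36*(0 - 2) = 36*(-2) = -72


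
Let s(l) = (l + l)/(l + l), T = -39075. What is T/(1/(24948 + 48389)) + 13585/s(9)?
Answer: -2865629690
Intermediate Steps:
s(l) = 1 (s(l) = (2*l)/((2*l)) = (2*l)*(1/(2*l)) = 1)
T/(1/(24948 + 48389)) + 13585/s(9) = -39075/(1/(24948 + 48389)) + 13585/1 = -39075/(1/73337) + 13585*1 = -39075/1/73337 + 13585 = -39075*73337 + 13585 = -2865643275 + 13585 = -2865629690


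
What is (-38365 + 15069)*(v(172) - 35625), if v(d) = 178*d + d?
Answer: 112682752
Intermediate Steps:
v(d) = 179*d
(-38365 + 15069)*(v(172) - 35625) = (-38365 + 15069)*(179*172 - 35625) = -23296*(30788 - 35625) = -23296*(-4837) = 112682752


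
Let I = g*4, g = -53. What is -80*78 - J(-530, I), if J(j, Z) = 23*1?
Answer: -6263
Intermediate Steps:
I = -212 (I = -53*4 = -212)
J(j, Z) = 23
-80*78 - J(-530, I) = -80*78 - 1*23 = -6240 - 23 = -6263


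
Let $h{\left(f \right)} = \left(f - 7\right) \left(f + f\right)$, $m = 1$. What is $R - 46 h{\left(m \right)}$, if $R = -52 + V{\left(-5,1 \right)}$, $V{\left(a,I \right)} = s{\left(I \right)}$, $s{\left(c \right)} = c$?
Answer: $501$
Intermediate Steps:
$V{\left(a,I \right)} = I$
$h{\left(f \right)} = 2 f \left(-7 + f\right)$ ($h{\left(f \right)} = \left(-7 + f\right) 2 f = 2 f \left(-7 + f\right)$)
$R = -51$ ($R = -52 + 1 = -51$)
$R - 46 h{\left(m \right)} = -51 - 46 \cdot 2 \cdot 1 \left(-7 + 1\right) = -51 - 46 \cdot 2 \cdot 1 \left(-6\right) = -51 - -552 = -51 + 552 = 501$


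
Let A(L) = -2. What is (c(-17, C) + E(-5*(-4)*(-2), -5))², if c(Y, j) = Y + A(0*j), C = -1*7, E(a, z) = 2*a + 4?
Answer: 9025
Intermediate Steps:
E(a, z) = 4 + 2*a
C = -7
c(Y, j) = -2 + Y (c(Y, j) = Y - 2 = -2 + Y)
(c(-17, C) + E(-5*(-4)*(-2), -5))² = ((-2 - 17) + (4 + 2*(-5*(-4)*(-2))))² = (-19 + (4 + 2*(20*(-2))))² = (-19 + (4 + 2*(-40)))² = (-19 + (4 - 80))² = (-19 - 76)² = (-95)² = 9025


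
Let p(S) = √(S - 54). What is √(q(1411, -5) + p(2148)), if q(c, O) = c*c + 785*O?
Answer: √(1986996 + √2094) ≈ 1409.6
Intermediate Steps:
p(S) = √(-54 + S)
q(c, O) = c² + 785*O
√(q(1411, -5) + p(2148)) = √((1411² + 785*(-5)) + √(-54 + 2148)) = √((1990921 - 3925) + √2094) = √(1986996 + √2094)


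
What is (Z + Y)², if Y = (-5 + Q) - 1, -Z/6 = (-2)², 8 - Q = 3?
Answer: 625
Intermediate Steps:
Q = 5 (Q = 8 - 1*3 = 8 - 3 = 5)
Z = -24 (Z = -6*(-2)² = -6*4 = -24)
Y = -1 (Y = (-5 + 5) - 1 = 0 - 1 = -1)
(Z + Y)² = (-24 - 1)² = (-25)² = 625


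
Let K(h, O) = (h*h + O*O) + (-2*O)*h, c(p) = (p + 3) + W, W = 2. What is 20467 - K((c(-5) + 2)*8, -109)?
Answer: 4842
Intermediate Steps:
c(p) = 5 + p (c(p) = (p + 3) + 2 = (3 + p) + 2 = 5 + p)
K(h, O) = O² + h² - 2*O*h (K(h, O) = (h² + O²) - 2*O*h = (O² + h²) - 2*O*h = O² + h² - 2*O*h)
20467 - K((c(-5) + 2)*8, -109) = 20467 - ((-109)² + (((5 - 5) + 2)*8)² - 2*(-109)*((5 - 5) + 2)*8) = 20467 - (11881 + ((0 + 2)*8)² - 2*(-109)*(0 + 2)*8) = 20467 - (11881 + (2*8)² - 2*(-109)*2*8) = 20467 - (11881 + 16² - 2*(-109)*16) = 20467 - (11881 + 256 + 3488) = 20467 - 1*15625 = 20467 - 15625 = 4842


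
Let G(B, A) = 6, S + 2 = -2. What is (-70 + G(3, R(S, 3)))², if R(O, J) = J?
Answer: 4096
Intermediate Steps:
S = -4 (S = -2 - 2 = -4)
(-70 + G(3, R(S, 3)))² = (-70 + 6)² = (-64)² = 4096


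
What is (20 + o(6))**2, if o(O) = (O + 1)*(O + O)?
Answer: 10816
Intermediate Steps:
o(O) = 2*O*(1 + O) (o(O) = (1 + O)*(2*O) = 2*O*(1 + O))
(20 + o(6))**2 = (20 + 2*6*(1 + 6))**2 = (20 + 2*6*7)**2 = (20 + 84)**2 = 104**2 = 10816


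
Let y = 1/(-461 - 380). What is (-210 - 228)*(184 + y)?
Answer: -67777434/841 ≈ -80592.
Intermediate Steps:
y = -1/841 (y = 1/(-841) = -1/841 ≈ -0.0011891)
(-210 - 228)*(184 + y) = (-210 - 228)*(184 - 1/841) = -438*154743/841 = -67777434/841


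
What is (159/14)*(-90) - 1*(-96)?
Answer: -6483/7 ≈ -926.14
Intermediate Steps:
(159/14)*(-90) - 1*(-96) = (159*(1/14))*(-90) + 96 = (159/14)*(-90) + 96 = -7155/7 + 96 = -6483/7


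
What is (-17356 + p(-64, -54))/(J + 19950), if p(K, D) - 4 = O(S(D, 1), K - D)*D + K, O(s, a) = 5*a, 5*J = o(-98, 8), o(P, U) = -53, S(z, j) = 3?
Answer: -5660/7669 ≈ -0.73804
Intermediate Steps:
J = -53/5 (J = (⅕)*(-53) = -53/5 ≈ -10.600)
p(K, D) = 4 + K + D*(-5*D + 5*K) (p(K, D) = 4 + ((5*(K - D))*D + K) = 4 + ((-5*D + 5*K)*D + K) = 4 + (D*(-5*D + 5*K) + K) = 4 + (K + D*(-5*D + 5*K)) = 4 + K + D*(-5*D + 5*K))
(-17356 + p(-64, -54))/(J + 19950) = (-17356 + (4 - 64 - 5*(-54)*(-54 - 1*(-64))))/(-53/5 + 19950) = (-17356 + (4 - 64 - 5*(-54)*(-54 + 64)))/(99697/5) = (-17356 + (4 - 64 - 5*(-54)*10))*(5/99697) = (-17356 + (4 - 64 + 2700))*(5/99697) = (-17356 + 2640)*(5/99697) = -14716*5/99697 = -5660/7669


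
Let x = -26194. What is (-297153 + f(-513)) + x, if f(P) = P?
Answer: -323860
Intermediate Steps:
(-297153 + f(-513)) + x = (-297153 - 513) - 26194 = -297666 - 26194 = -323860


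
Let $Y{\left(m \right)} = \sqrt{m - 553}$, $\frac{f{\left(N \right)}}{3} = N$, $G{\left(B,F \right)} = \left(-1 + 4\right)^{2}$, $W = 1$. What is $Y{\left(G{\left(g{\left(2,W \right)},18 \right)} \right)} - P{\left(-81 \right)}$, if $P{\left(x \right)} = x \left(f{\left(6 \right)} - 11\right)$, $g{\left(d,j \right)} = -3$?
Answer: $567 + 4 i \sqrt{34} \approx 567.0 + 23.324 i$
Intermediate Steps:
$G{\left(B,F \right)} = 9$ ($G{\left(B,F \right)} = 3^{2} = 9$)
$f{\left(N \right)} = 3 N$
$Y{\left(m \right)} = \sqrt{-553 + m}$
$P{\left(x \right)} = 7 x$ ($P{\left(x \right)} = x \left(3 \cdot 6 - 11\right) = x \left(18 - 11\right) = x 7 = 7 x$)
$Y{\left(G{\left(g{\left(2,W \right)},18 \right)} \right)} - P{\left(-81 \right)} = \sqrt{-553 + 9} - 7 \left(-81\right) = \sqrt{-544} - -567 = 4 i \sqrt{34} + 567 = 567 + 4 i \sqrt{34}$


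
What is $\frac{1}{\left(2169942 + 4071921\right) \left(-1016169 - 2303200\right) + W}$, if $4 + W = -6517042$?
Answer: $- \frac{1}{20719053061493} \approx -4.8265 \cdot 10^{-14}$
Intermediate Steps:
$W = -6517046$ ($W = -4 - 6517042 = -6517046$)
$\frac{1}{\left(2169942 + 4071921\right) \left(-1016169 - 2303200\right) + W} = \frac{1}{\left(2169942 + 4071921\right) \left(-1016169 - 2303200\right) - 6517046} = \frac{1}{6241863 \left(-3319369\right) - 6517046} = \frac{1}{-20719046544447 - 6517046} = \frac{1}{-20719053061493} = - \frac{1}{20719053061493}$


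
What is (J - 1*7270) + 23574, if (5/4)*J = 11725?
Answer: 25684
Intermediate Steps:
J = 9380 (J = (⅘)*11725 = 9380)
(J - 1*7270) + 23574 = (9380 - 1*7270) + 23574 = (9380 - 7270) + 23574 = 2110 + 23574 = 25684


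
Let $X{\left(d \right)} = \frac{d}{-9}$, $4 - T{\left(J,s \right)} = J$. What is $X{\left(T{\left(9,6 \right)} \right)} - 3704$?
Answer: $- \frac{33331}{9} \approx -3703.4$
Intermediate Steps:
$T{\left(J,s \right)} = 4 - J$
$X{\left(d \right)} = - \frac{d}{9}$ ($X{\left(d \right)} = d \left(- \frac{1}{9}\right) = - \frac{d}{9}$)
$X{\left(T{\left(9,6 \right)} \right)} - 3704 = - \frac{4 - 9}{9} - 3704 = \left(- \frac{1}{9}\right) \left(-5\right) - 3704 = \frac{5}{9} - 3704 = - \frac{33331}{9}$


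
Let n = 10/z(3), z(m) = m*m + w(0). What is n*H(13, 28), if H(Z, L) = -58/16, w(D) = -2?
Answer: -145/28 ≈ -5.1786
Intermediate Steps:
z(m) = -2 + m**2 (z(m) = m*m - 2 = m**2 - 2 = -2 + m**2)
H(Z, L) = -29/8 (H(Z, L) = -58*1/16 = -29/8)
n = 10/7 (n = 10/(-2 + 3**2) = 10/(-2 + 9) = 10/7 ≈ 1.4286)
n*H(13, 28) = (10/7)*(-29/8) = -145/28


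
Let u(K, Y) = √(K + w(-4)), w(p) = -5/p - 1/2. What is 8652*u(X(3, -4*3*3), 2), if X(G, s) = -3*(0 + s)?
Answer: 4326*√435 ≈ 90226.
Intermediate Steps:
w(p) = -½ - 5/p (w(p) = -5/p - 1*½ = -5/p - ½ = -½ - 5/p)
X(G, s) = -3*s
u(K, Y) = √(¾ + K) (u(K, Y) = √(K + (½)*(-10 - 1*(-4))/(-4)) = √(K + (½)*(-¼)*(-10 + 4)) = √(K + (½)*(-¼)*(-6)) = √(K + ¾) = √(¾ + K))
8652*u(X(3, -4*3*3), 2) = 8652*(√(3 + 4*(-3*(-4*3)*3))/2) = 8652*(√(3 + 4*(-(-36)*3))/2) = 8652*(√(3 + 4*(-3*(-36)))/2) = 8652*(√(3 + 4*108)/2) = 8652*(√(3 + 432)/2) = 8652*(√435/2) = 4326*√435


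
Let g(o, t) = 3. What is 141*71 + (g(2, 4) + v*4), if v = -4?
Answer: 9998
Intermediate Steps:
141*71 + (g(2, 4) + v*4) = 141*71 + (3 - 4*4) = 10011 + (3 - 16) = 10011 - 13 = 9998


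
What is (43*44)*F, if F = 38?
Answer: 71896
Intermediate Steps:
(43*44)*F = (43*44)*38 = 1892*38 = 71896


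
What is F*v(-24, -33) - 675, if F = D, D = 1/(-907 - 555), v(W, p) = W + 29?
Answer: -986855/1462 ≈ -675.00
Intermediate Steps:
v(W, p) = 29 + W
D = -1/1462 (D = 1/(-1462) = -1/1462 ≈ -0.00068399)
F = -1/1462 ≈ -0.00068399
F*v(-24, -33) - 675 = -(29 - 24)/1462 - 675 = -1/1462*5 - 675 = -5/1462 - 675 = -986855/1462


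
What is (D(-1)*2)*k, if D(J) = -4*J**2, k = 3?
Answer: -24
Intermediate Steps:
(D(-1)*2)*k = (-4*(-1)**2*2)*3 = (-4*1*2)*3 = -4*2*3 = -8*3 = -24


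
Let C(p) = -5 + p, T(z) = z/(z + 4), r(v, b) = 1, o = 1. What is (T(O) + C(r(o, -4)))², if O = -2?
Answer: 25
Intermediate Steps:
T(z) = z/(4 + z)
(T(O) + C(r(o, -4)))² = (-2/(4 - 2) + (-5 + 1))² = (-2/2 - 4)² = (-2*½ - 4)² = (-1 - 4)² = (-5)² = 25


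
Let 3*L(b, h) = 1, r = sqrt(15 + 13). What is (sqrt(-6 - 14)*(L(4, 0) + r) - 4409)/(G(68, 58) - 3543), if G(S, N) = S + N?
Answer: 4409/3417 - 4*I*sqrt(35)/3417 - 2*I*sqrt(5)/10251 ≈ 1.2903 - 0.0073617*I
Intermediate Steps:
r = 2*sqrt(7) (r = sqrt(28) = 2*sqrt(7) ≈ 5.2915)
L(b, h) = 1/3 (L(b, h) = (1/3)*1 = 1/3)
G(S, N) = N + S
(sqrt(-6 - 14)*(L(4, 0) + r) - 4409)/(G(68, 58) - 3543) = (sqrt(-6 - 14)*(1/3 + 2*sqrt(7)) - 4409)/((58 + 68) - 3543) = (sqrt(-20)*(1/3 + 2*sqrt(7)) - 4409)/(126 - 3543) = ((2*I*sqrt(5))*(1/3 + 2*sqrt(7)) - 4409)/(-3417) = (2*I*sqrt(5)*(1/3 + 2*sqrt(7)) - 4409)*(-1/3417) = (-4409 + 2*I*sqrt(5)*(1/3 + 2*sqrt(7)))*(-1/3417) = 4409/3417 - 2*I*sqrt(5)*(1/3 + 2*sqrt(7))/3417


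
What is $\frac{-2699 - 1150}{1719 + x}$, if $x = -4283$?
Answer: $\frac{3849}{2564} \approx 1.5012$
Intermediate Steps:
$\frac{-2699 - 1150}{1719 + x} = \frac{-2699 - 1150}{1719 - 4283} = - \frac{3849}{-2564} = \left(-3849\right) \left(- \frac{1}{2564}\right) = \frac{3849}{2564}$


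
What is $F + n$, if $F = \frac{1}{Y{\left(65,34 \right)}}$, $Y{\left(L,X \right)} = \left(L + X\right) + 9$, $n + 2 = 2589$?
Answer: $\frac{279397}{108} \approx 2587.0$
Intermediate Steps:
$n = 2587$ ($n = -2 + 2589 = 2587$)
$Y{\left(L,X \right)} = 9 + L + X$
$F = \frac{1}{108}$ ($F = \frac{1}{9 + 65 + 34} = \frac{1}{108} \approx 0.0092593$)
$F + n = \frac{1}{108} + 2587 = \frac{279397}{108}$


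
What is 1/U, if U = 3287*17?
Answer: 1/55879 ≈ 1.7896e-5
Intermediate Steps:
U = 55879
1/U = 1/55879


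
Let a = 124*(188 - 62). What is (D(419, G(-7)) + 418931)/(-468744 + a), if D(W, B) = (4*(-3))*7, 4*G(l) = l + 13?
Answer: -418847/453120 ≈ -0.92436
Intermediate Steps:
G(l) = 13/4 + l/4 (G(l) = (l + 13)/4 = (13 + l)/4 = 13/4 + l/4)
a = 15624 (a = 124*126 = 15624)
D(W, B) = -84 (D(W, B) = -12*7 = -84)
(D(419, G(-7)) + 418931)/(-468744 + a) = (-84 + 418931)/(-468744 + 15624) = 418847/(-453120) = 418847*(-1/453120) = -418847/453120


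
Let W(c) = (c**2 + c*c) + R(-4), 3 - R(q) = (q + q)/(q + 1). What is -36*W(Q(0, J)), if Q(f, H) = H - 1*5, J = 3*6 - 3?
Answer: -7212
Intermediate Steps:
J = 15 (J = 18 - 3 = 15)
R(q) = 3 - 2*q/(1 + q) (R(q) = 3 - (q + q)/(q + 1) = 3 - 2*q/(1 + q))
Q(f, H) = -5 + H (Q(f, H) = H - 5 = -5 + H)
W(c) = 1/3 + 2*c**2 (W(c) = (c**2 + c*c) + (3 - 4)/(1 - 4) = (c**2 + c**2) - 1/(-3) = 2*c**2 - 1/3*(-1) = 2*c**2 + 1/3 = 1/3 + 2*c**2)
-36*W(Q(0, J)) = -36*(1/3 + 2*(-5 + 15)**2) = -36*(1/3 + 2*10**2) = -36*(1/3 + 2*100) = -36*(1/3 + 200) = -36*601/3 = -7212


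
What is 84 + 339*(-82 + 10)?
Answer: -24324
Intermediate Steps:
84 + 339*(-82 + 10) = 84 + 339*(-72) = 84 - 24408 = -24324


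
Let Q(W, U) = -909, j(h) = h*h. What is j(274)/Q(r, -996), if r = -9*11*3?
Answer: -75076/909 ≈ -82.592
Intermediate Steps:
j(h) = h²
r = -297 (r = -99*3 = -297)
j(274)/Q(r, -996) = 274²/(-909) = 75076*(-1/909) = -75076/909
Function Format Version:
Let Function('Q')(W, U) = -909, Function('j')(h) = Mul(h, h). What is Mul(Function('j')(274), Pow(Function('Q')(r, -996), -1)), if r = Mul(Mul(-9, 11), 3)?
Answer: Rational(-75076, 909) ≈ -82.592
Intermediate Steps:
Function('j')(h) = Pow(h, 2)
r = -297 (r = Mul(-99, 3) = -297)
Mul(Function('j')(274), Pow(Function('Q')(r, -996), -1)) = Mul(Pow(274, 2), Pow(-909, -1)) = Mul(75076, Rational(-1, 909)) = Rational(-75076, 909)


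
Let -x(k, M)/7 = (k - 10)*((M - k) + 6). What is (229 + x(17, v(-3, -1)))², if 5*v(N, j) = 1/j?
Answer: 15124321/25 ≈ 6.0497e+5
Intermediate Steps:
v(N, j) = 1/(5*j) (v(N, j) = (1/j)/5 = 1/(5*j))
x(k, M) = -7*(-10 + k)*(6 + M - k) (x(k, M) = -7*(k - 10)*((M - k) + 6) = -7*(-10 + k)*(6 + M - k))
(229 + x(17, v(-3, -1)))² = (229 + (420 - 112*17 + 7*17² + 70*((⅕)/(-1)) - 7*(⅕)/(-1)*17))² = (229 + (420 - 1904 + 7*289 + 70*((⅕)*(-1)) - 7*(⅕)*(-1)*17))² = (229 + (420 - 1904 + 2023 + 70*(-⅕) - 7*(-⅕)*17))² = (229 + (420 - 1904 + 2023 - 14 + 119/5))² = (229 + 2744/5)² = (3889/5)² = 15124321/25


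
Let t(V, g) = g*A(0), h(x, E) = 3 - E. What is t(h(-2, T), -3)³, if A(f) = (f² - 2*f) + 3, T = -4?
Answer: -729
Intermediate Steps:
A(f) = 3 + f² - 2*f
t(V, g) = 3*g (t(V, g) = g*(3 + 0² - 2*0) = g*(3 + 0 + 0) = g*3 = 3*g)
t(h(-2, T), -3)³ = (3*(-3))³ = (-9)³ = -729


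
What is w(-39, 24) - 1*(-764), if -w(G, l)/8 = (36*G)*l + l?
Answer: 270140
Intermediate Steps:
w(G, l) = -8*l - 288*G*l (w(G, l) = -8*((36*G)*l + l) = -8*(36*G*l + l) = -8*(l + 36*G*l) = -8*l - 288*G*l)
w(-39, 24) - 1*(-764) = -8*24*(1 + 36*(-39)) - 1*(-764) = -8*24*(1 - 1404) + 764 = -8*24*(-1403) + 764 = 269376 + 764 = 270140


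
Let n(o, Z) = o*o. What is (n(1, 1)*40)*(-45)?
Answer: -1800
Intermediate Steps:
n(o, Z) = o²
(n(1, 1)*40)*(-45) = (1²*40)*(-45) = (1*40)*(-45) = 40*(-45) = -1800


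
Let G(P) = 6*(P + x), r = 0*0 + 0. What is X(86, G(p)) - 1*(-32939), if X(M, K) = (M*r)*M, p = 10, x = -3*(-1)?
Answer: 32939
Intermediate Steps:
x = 3
r = 0 (r = 0 + 0 = 0)
G(P) = 18 + 6*P (G(P) = 6*(P + 3) = 6*(3 + P) = 18 + 6*P)
X(M, K) = 0 (X(M, K) = (M*0)*M = 0*M = 0)
X(86, G(p)) - 1*(-32939) = 0 - 1*(-32939) = 0 + 32939 = 32939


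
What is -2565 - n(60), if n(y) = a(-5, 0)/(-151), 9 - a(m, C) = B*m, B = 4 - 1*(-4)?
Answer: -387266/151 ≈ -2564.7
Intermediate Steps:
B = 8 (B = 4 + 4 = 8)
a(m, C) = 9 - 8*m
n(y) = -49/151 (n(y) = (9 - 8*(-5))/(-151) = (9 + 40)*(-1/151) = 49*(-1/151) = -49/151)
-2565 - n(60) = -2565 - 1*(-49/151) = -2565 + 49/151 = -387266/151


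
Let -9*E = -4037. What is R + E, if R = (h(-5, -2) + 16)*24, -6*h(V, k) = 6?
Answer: 7277/9 ≈ 808.56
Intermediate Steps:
E = 4037/9 (E = -⅑*(-4037) = 4037/9 ≈ 448.56)
h(V, k) = -1 (h(V, k) = -⅙*6 = -1)
R = 360 (R = (-1 + 16)*24 = 15*24 = 360)
R + E = 360 + 4037/9 = 7277/9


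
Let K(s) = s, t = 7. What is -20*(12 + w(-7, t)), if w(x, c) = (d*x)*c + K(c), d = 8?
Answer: 7460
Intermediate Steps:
w(x, c) = c + 8*c*x (w(x, c) = (8*x)*c + c = 8*c*x + c = c + 8*c*x)
-20*(12 + w(-7, t)) = -20*(12 + 7*(1 + 8*(-7))) = -20*(12 + 7*(1 - 56)) = -20*(12 + 7*(-55)) = -20*(12 - 385) = -20*(-373) = 7460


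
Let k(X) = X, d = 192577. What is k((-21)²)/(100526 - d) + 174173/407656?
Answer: 15853022527/37525142456 ≈ 0.42246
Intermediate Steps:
k((-21)²)/(100526 - d) + 174173/407656 = (-21)²/(100526 - 1*192577) + 174173/407656 = 441/(100526 - 192577) + 174173*(1/407656) = 441/(-92051) + 174173/407656 = 441*(-1/92051) + 174173/407656 = -441/92051 + 174173/407656 = 15853022527/37525142456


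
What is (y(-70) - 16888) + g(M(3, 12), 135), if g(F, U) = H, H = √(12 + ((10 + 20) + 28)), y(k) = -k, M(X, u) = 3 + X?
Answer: -16818 + √70 ≈ -16810.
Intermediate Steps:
H = √70 (H = √(12 + (30 + 28)) = √(12 + 58) = √70 ≈ 8.3666)
g(F, U) = √70
(y(-70) - 16888) + g(M(3, 12), 135) = (-1*(-70) - 16888) + √70 = (70 - 16888) + √70 = -16818 + √70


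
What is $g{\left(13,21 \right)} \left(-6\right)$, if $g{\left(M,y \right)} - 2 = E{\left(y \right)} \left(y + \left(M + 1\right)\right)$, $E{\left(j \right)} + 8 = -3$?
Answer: $2298$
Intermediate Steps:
$E{\left(j \right)} = -11$ ($E{\left(j \right)} = -8 - 3 = -11$)
$g{\left(M,y \right)} = -9 - 11 M - 11 y$ ($g{\left(M,y \right)} = 2 - 11 \left(y + \left(M + 1\right)\right) = 2 - 11 \left(y + \left(1 + M\right)\right) = 2 - 11 \left(1 + M + y\right) = 2 - \left(11 + 11 M + 11 y\right) = -9 - 11 M - 11 y$)
$g{\left(13,21 \right)} \left(-6\right) = \left(-9 - 143 - 231\right) \left(-6\right) = \left(-383\right) \left(-6\right) = 2298$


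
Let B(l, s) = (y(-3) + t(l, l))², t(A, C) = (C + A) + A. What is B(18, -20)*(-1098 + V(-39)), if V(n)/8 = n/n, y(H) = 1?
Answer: -3297250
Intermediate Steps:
t(A, C) = C + 2*A (t(A, C) = (A + C) + A = C + 2*A)
B(l, s) = (1 + 3*l)² (B(l, s) = (1 + (l + 2*l))² = (1 + 3*l)²)
V(n) = 8 (V(n) = 8*(n/n) = 8*1 = 8)
B(18, -20)*(-1098 + V(-39)) = (1 + 3*18)²*(-1098 + 8) = (1 + 54)²*(-1090) = 55²*(-1090) = 3025*(-1090) = -3297250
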